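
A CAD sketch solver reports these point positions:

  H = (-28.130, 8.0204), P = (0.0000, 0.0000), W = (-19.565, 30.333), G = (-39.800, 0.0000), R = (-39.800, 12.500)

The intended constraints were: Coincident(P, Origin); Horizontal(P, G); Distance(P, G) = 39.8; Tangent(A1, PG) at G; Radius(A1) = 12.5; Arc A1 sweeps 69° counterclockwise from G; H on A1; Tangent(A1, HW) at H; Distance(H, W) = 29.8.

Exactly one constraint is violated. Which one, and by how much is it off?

Distance(H, W) = 29.8 — off by 5.90.

P = (0.00, 0.00) ✓; P.y = 0.00, G.y = 0.00 ✓; |PG| = 39.80 ✓; ∠(RG, GP) = 90.00° ✓; |RG| = 12.50 ✓; bearing(R→H) − bearing(R→G) = 69.00° ✓; |RH| = 12.50 ✓; ∠(RH, HW) = 90.00° ✓; |HW| = 23.90 ✗.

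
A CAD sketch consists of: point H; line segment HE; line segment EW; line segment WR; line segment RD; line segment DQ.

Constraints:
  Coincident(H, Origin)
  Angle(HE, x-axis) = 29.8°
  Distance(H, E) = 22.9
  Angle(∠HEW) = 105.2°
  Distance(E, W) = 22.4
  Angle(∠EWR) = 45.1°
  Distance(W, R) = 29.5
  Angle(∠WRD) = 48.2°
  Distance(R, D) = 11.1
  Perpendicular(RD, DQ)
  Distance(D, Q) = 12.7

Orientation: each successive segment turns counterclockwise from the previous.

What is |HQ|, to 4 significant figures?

23.55

∠WRD = 48.2° gives RD at 11.30° from the x-axis; with |RD| = 11.1, D = (10.14, 9.814). RD ⟂ DQ, so DQ runs at 101.3°; with |DQ| = 12.7, Q = (7.649, 22.27). Then |HQ| = |Q − H| = 23.55.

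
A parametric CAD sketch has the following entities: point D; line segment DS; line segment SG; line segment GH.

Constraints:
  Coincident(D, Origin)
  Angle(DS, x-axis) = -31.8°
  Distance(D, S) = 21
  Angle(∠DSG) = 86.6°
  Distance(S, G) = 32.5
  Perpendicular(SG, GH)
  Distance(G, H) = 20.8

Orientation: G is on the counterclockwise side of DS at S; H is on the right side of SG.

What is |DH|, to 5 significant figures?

52.163

∠DSG = 86.6°, so SG runs at -31.8° + (180° − 86.6°) = 61.600° from the x-axis; with |SG| = 32.5, G = S + 32.5·(cos 61.600°, sin 61.600°) = (33.306, 17.523). The perpendicularity gives GH at right angles to SG; with |GH| = 20.8 on the right of SG, H = G + 20.8·(0.87965, -0.47562) = (51.602, 7.6295). Then |DH| = |H − D| = 52.163.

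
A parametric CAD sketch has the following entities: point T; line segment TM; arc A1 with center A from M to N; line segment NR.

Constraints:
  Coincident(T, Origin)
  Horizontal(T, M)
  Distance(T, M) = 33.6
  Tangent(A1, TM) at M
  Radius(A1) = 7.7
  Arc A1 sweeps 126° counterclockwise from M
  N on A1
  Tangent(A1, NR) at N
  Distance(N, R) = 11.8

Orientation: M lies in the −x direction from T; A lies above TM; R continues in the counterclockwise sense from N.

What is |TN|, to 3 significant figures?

30.0

A1 meets TM tangentially, so AM is at right angles to TM, so A = M + (0, 7.7) = (-33.6, 7.70). On A1, M sits at bearing -90° from A; a 126° counterclockwise sweep puts N at bearing 36°, so N = A + 7.7·(cos 36°, sin 36°) = (-27.4, 12.2). Then |TN| = |N − T| = 30.0.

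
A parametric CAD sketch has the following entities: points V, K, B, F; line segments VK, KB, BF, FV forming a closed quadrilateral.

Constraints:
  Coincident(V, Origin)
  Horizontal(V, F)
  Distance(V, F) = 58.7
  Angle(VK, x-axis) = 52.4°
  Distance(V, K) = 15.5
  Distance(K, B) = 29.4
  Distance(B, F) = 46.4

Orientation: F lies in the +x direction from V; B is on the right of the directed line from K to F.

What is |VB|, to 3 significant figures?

22.5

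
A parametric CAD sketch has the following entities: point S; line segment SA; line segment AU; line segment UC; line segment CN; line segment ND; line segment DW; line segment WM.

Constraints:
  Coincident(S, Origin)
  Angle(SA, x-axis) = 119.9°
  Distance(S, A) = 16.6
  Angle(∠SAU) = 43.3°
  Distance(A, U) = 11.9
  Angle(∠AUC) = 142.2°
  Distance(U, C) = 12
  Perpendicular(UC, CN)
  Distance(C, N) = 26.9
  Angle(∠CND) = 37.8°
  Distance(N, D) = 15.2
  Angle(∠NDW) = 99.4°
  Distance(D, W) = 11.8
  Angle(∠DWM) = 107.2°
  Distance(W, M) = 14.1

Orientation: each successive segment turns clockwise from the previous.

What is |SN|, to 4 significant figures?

18.66

S is at the origin; SA runs at 119.9° with length 16.6, so A = (-8.275, 14.39). ∠SAU = 43.3° gives AU at -16.80° from the x-axis; with |AU| = 11.9, U = (3.117, 10.95). ∠AUC = 142.2° gives UC at -54.60° from the x-axis; with |UC| = 12.0, C = (10.07, 1.169). UC is perpendicular to CN, so CN runs at -144.6°; with |CN| = 26.9, N = (-11.86, -14.41). Then |SN| = |N − S| = 18.66.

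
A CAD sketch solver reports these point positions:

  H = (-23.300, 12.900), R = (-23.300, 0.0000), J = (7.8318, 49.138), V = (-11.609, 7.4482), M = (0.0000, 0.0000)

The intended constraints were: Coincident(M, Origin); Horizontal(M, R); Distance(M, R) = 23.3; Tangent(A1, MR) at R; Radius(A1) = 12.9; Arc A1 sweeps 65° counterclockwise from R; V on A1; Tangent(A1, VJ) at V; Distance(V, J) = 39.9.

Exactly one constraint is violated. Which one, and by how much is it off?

Distance(V, J) = 39.9 — off by 6.10.

M = (0.00, 0.00) ✓; M.y = 0.00, R.y = 0.00 ✓; |MR| = 23.30 ✓; ∠(HR, RM) = 90.00° ✓; |HR| = 12.90 ✓; bearing(H→V) − bearing(H→R) = 65.00° ✓; |HV| = 12.90 ✓; ∠(HV, VJ) = 90.00° ✓; |VJ| = 46.00 ✗.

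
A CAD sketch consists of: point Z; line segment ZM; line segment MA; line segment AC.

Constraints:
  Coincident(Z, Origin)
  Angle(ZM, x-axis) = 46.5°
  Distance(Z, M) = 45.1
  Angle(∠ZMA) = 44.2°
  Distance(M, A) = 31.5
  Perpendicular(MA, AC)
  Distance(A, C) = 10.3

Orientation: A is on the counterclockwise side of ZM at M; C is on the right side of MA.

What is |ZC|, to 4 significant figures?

41.75

∠ZMA = 44.2°, so MA runs at 46.5° + (180° − 44.2°) = 182.3° from the x-axis; with |MA| = 31.5, A = M + 31.5·(cos 182.3°, sin 182.3°) = (-0.4298, 31.45). MA is perpendicular to AC; with |AC| = 10.3 on the right of MA, C = A + 10.3·(-0.04013, 0.9992) = (-0.8432, 41.74). Then |ZC| = |C − Z| = 41.75.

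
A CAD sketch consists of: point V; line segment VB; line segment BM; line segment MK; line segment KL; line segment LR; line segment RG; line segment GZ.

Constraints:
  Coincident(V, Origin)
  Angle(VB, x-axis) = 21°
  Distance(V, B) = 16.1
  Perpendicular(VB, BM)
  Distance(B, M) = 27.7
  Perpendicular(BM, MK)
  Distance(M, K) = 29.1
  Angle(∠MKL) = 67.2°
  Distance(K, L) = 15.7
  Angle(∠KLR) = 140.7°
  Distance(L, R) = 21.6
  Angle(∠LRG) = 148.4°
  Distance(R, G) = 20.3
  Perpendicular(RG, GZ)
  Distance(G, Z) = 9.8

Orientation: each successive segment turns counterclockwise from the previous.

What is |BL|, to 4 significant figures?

26.55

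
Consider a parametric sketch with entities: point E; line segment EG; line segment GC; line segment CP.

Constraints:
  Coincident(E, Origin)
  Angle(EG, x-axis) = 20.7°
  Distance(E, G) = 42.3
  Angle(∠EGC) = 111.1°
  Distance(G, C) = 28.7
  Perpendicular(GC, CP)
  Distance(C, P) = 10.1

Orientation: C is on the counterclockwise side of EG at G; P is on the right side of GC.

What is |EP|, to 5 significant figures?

66.229

E is at the origin; EG runs at 20.7° with length 42.3, so G = 42.3·(cos 20.7°, sin 20.7°) = (39.569, 14.952). ∠EGC = 111.1°, so GC runs at 20.7° + (180° − 111.1°) = 89.600° from the x-axis; with |GC| = 28.7, C = G + 28.7·(cos 89.600°, sin 89.600°) = (39.770, 43.651). GC ⟂ CP; with |CP| = 10.1 on the right of GC, P = C + 10.1·(0.99998, -0.0069813) = (49.869, 43.581). Then |EP| = |P − E| = 66.229.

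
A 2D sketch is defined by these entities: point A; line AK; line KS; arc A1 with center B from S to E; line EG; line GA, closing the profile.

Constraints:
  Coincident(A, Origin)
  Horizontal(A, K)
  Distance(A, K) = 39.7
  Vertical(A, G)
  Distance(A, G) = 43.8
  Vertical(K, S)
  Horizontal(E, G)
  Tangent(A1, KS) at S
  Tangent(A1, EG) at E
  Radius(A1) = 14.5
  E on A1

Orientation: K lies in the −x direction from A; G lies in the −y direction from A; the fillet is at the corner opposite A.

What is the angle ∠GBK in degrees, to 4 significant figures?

146.2°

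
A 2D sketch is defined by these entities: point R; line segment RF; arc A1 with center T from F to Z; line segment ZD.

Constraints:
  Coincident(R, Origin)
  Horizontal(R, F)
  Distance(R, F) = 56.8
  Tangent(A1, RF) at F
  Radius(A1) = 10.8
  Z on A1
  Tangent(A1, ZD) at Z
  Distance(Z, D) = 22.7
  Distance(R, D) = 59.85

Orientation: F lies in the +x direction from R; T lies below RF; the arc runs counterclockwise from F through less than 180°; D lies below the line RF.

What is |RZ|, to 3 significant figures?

47.6

Checks: |RF| = 56.80 ✓; |TZ| = 10.80 ✓; ∠(TZ, ZD) = 90.00° ✓; |ZD| = 22.70 ✓; |RD| = 59.85 ✓.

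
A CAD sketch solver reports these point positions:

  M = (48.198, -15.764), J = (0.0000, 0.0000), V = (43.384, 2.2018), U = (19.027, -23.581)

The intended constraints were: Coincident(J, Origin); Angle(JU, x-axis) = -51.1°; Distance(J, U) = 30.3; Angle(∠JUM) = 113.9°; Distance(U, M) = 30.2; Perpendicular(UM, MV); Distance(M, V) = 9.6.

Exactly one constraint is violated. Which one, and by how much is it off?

Distance(M, V) = 9.6 — off by 9.00.

J = (0.00, 0.00) ✓; JU at -51.10° ✓; |JU| = 30.30 ✓; ∠JUM = 113.9° ✓; |UM| = 30.20 ✓; ∠(UM, MV) = 90.00° ✓; |MV| = 18.60 ✗.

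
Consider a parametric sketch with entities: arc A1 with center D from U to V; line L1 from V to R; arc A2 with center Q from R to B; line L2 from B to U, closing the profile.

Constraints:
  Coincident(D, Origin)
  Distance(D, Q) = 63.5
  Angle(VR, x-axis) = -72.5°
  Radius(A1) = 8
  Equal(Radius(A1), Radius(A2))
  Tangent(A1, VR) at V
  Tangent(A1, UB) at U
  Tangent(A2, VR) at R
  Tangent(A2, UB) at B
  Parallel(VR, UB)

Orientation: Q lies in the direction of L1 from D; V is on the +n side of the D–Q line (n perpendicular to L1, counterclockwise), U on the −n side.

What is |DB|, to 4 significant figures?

64.00

The slot axis is L1's direction at -72.5°, so u = (cos -72.5°, sin -72.5°) = (0.3007, -0.9537) and n = (−sin -72.5°, cos -72.5°) = (0.9537, 0.3007). D is at the origin and Q lies 63.5 along u from D, so Q = 63.5·u = (19.09, -60.56). Tangency of A1 to both parallel lines with radius 8.0 puts V and U at D ± 8.0·n: V = (7.630, 2.406), U = (-7.630, -2.406). Equal radii place R and B the same way about Q: R = Q + 8.0·n = (26.72, -58.16), B = Q − 8.0·n = (11.47, -62.97). Then |DB| = |B − D| = 64.00.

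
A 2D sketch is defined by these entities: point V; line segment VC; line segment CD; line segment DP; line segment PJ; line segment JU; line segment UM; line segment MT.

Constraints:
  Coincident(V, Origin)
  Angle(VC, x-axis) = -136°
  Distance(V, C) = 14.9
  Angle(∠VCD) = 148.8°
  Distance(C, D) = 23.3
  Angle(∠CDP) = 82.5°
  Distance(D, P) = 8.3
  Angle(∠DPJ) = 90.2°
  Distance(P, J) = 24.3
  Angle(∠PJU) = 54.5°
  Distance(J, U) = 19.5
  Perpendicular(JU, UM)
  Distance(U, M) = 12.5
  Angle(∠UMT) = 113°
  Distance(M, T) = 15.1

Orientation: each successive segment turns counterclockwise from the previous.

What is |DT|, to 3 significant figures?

15.7

V is at the origin; VC runs at -136.0° with length 14.9, so C = (-10.7, -10.4). ∠VCD = 148.8° gives CD at -105° from the x-axis; with |CD| = 23.3, D = (-16.7, -32.9). ∠CDP = 82.5° gives DP at -7.30° from the x-axis; with |DP| = 8.3, P = (-8.44, -33.9). ∠DPJ = 90.2° gives PJ at 82.5° from the x-axis; with |PJ| = 24.3, J = (-5.27, -9.84). ∠PJU = 54.5° gives JU at -152° from the x-axis; with |JU| = 19.5, U = (-22.5, -19.0). JU ⟂ UM, so UM runs at -62.0°; with |UM| = 12.5, M = (-16.6, -30.0). ∠UMT = 113.0° gives MT at 5.00° from the x-axis; with |MT| = 15.1, T = (-1.57, -28.7). Then |DT| = |T − D| = 15.7.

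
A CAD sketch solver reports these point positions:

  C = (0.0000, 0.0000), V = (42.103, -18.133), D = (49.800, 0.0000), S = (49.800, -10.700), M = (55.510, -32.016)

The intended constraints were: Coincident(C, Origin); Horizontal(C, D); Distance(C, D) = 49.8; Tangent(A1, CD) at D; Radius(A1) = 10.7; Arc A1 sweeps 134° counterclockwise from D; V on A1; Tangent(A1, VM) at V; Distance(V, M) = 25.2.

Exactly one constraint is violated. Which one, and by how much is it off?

Distance(V, M) = 25.2 — off by 5.90.

C = (0.00, 0.00) ✓; C.y = 0.00, D.y = 0.00 ✓; |CD| = 49.80 ✓; ∠(SD, DC) = 90.00° ✓; |SD| = 10.70 ✓; bearing(S→V) − bearing(S→D) = 134.0° ✓; |SV| = 10.70 ✓; ∠(SV, VM) = 90.00° ✓; |VM| = 19.30 ✗.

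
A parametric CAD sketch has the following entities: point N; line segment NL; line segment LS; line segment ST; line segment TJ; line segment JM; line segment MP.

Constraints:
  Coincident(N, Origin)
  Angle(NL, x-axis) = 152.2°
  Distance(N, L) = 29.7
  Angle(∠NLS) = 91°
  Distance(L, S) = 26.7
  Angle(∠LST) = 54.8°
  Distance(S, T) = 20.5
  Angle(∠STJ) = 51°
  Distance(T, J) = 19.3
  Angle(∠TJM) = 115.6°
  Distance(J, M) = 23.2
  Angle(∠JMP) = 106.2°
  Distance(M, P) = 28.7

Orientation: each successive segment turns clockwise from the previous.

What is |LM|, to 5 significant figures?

32.019

N is at the origin; NL runs at 152.2° with length 29.7, so L = (-26.272, 13.852). ∠NLS = 91.0° gives LS at 63.200° from the x-axis; with |LS| = 26.7, S = (-14.234, 37.684). ∠LST = 54.8° gives ST at -62.000° from the x-axis; with |ST| = 20.5, T = (-4.6095, 19.583). ∠STJ = 51.0° gives TJ at 169.00° from the x-axis; with |TJ| = 19.3, J = (-23.555, 23.266). ∠TJM = 115.6° gives JM at 104.60° from the x-axis; with |JM| = 23.2, M = (-29.403, 45.717). Then |LM| = |M − L| = 32.019.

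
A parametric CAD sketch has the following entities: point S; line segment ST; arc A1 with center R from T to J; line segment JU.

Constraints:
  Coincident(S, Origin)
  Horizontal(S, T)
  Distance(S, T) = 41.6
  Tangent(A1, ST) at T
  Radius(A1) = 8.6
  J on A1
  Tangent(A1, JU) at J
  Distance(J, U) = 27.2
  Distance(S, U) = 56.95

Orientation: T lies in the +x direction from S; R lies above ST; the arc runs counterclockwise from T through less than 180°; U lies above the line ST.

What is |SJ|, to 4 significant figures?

51.07

Checks: |RJ| = 8.600 ✓; ∠(RJ, JU) = 90.00° ✓; |JU| = 27.20 ✓; |SU| = 56.95 ✓.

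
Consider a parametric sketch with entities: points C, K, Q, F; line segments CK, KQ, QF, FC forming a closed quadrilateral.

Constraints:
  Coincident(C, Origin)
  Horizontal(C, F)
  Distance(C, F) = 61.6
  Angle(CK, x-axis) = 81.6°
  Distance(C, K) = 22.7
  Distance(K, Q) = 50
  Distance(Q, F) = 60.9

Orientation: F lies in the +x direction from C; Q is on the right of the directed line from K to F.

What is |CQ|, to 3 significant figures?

28.3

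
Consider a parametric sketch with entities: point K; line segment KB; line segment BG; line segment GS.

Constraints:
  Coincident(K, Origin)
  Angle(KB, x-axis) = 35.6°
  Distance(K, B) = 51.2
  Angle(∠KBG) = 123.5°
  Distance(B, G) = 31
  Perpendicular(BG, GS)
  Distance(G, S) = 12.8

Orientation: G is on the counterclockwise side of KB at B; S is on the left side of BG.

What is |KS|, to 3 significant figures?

66.4

∠KBG = 123.5°, so BG runs at 35.6° + (180° − 123.5°) = 92.1° from the x-axis; with |BG| = 31.0, G = B + 31.0·(cos 92.1°, sin 92.1°) = (40.5, 60.8). The perpendicularity gives GS at right angles to BG; with |GS| = 12.8 on the left of BG, S = G + 12.8·(-0.999, -0.0366) = (27.7, 60.3). Then |KS| = |S − K| = 66.4.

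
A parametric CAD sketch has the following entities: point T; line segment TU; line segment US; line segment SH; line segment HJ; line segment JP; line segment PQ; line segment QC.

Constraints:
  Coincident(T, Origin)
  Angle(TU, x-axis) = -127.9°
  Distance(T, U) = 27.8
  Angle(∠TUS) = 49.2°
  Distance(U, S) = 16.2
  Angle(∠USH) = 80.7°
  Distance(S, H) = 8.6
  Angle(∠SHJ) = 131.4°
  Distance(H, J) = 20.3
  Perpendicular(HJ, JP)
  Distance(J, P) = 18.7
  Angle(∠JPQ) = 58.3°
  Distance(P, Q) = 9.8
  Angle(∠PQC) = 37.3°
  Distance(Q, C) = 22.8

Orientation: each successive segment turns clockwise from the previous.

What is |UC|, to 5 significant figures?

26.878

T is at the origin; TU runs at -127.9° with length 27.8, so U = (-17.077, -21.937). ∠TUS = 49.2° gives US at 101.30° from the x-axis; with |US| = 16.2, S = (-20.251, -6.0506). ∠USH = 80.7° gives SH at 2.0000° from the x-axis; with |SH| = 8.6, H = (-11.657, -5.7504). ∠SHJ = 131.4° gives HJ at -46.600° from the x-axis; with |HJ| = 20.3, J = (2.2912, -20.500). HJ is perpendicular to JP, so JP runs at -136.60°; with |JP| = 18.7, P = (-11.296, -33.348). ∠JPQ = 58.3° gives PQ at 101.70° from the x-axis; with |PQ| = 9.8, Q = (-13.283, -23.752). ∠PQC = 37.3° gives QC at -41.000° from the x-axis; with |QC| = 22.8, C = (3.9243, -38.710). Then |UC| = |C − U| = 26.878.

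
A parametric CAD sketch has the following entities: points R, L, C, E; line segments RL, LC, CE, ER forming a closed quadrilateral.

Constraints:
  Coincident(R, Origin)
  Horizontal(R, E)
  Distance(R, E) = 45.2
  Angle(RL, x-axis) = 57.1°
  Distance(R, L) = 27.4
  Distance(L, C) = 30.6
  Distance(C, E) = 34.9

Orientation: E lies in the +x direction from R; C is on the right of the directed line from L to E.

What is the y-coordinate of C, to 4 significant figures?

-7.358

Checks: R = (0.00, 0.00) ✓; |LC| = 30.60 ✓; |CE| = 34.90 ✓.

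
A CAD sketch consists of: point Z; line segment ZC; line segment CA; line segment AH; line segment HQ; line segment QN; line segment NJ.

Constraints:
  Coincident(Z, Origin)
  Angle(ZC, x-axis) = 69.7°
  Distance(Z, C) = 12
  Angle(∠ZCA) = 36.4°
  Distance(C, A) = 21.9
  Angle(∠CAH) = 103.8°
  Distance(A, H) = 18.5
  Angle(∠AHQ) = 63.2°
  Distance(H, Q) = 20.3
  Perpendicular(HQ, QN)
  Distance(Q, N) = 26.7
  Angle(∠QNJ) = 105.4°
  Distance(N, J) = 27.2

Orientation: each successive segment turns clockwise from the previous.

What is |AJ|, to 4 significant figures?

22.51

Z is at the origin; ZC runs at 69.7° with length 12.0, so C = (4.163, 11.25). ∠ZCA = 36.4° gives CA at -73.90° from the x-axis; with |CA| = 21.9, A = (10.24, -9.786). ∠CAH = 103.8° gives AH at -150.1° from the x-axis; with |AH| = 18.5, H = (-5.801, -19.01). ∠AHQ = 63.2° gives HQ at 93.10° from the x-axis; with |HQ| = 20.3, Q = (-6.899, 1.262). HQ ⟂ QN, so QN runs at 3.100°; with |QN| = 26.7, N = (19.76, 2.706). ∠QNJ = 105.4° gives NJ at -71.50° from the x-axis; with |NJ| = 27.2, J = (28.39, -23.09). Then |AJ| = |J − A| = 22.51.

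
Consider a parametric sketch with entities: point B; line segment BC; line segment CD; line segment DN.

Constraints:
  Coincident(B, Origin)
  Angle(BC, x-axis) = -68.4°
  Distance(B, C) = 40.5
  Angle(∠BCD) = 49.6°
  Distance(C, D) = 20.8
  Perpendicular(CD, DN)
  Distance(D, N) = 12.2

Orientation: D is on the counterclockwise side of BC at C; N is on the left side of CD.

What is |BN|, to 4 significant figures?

19.42

B is at the origin; BC runs at -68.4° with length 40.5, so C = 40.5·(cos -68.4°, sin -68.4°) = (14.91, -37.66). ∠BCD = 49.6°, so CD runs at -68.4° + (180° − 49.6°) = 62.00° from the x-axis; with |CD| = 20.8, D = C + 20.8·(cos 62.00°, sin 62.00°) = (24.67, -19.29). CD is perpendicular to DN; with |DN| = 12.2 on the left of CD, N = D + 12.2·(-0.8829, 0.4695) = (13.90, -13.56). Then |BN| = |N − B| = 19.42.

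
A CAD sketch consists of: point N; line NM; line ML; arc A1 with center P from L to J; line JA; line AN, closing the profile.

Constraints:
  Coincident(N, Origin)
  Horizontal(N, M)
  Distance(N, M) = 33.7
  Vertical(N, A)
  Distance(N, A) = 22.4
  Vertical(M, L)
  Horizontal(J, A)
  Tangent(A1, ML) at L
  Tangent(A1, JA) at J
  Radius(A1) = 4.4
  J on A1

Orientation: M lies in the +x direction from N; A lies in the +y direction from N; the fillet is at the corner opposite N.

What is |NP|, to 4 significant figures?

34.39

N is at the origin; N and M share the same y with |NM| = 33.7 and M on the +x side, so M = (33.70, 0.000). NA is vertical with |NA| = 22.4 and A on the +y side, so A = (0.000, 22.40). The virtual corner opposite N is at (33.70, 22.40). Since A1 is tangent to ML there, PL ⟂ ML and the tangent condition forces PJ to be normal to JA, with radius 4.4, so the center P sits 4.4 in from both sides at P = (29.30, 18.00). Then |NP| = |P − N| = 34.39.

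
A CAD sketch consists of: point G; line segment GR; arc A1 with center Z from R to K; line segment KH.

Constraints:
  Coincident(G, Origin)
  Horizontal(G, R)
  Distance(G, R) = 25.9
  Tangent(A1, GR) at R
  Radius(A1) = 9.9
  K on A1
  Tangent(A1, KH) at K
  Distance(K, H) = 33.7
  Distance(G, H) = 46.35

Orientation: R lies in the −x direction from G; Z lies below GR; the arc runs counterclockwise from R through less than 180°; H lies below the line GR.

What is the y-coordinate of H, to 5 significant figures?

-43.556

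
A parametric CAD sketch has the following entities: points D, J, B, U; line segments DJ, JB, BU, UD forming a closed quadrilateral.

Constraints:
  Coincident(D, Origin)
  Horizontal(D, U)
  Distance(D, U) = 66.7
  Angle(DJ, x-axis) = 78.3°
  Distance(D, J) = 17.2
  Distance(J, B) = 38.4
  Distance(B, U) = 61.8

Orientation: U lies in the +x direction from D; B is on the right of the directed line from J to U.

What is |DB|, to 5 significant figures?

22.906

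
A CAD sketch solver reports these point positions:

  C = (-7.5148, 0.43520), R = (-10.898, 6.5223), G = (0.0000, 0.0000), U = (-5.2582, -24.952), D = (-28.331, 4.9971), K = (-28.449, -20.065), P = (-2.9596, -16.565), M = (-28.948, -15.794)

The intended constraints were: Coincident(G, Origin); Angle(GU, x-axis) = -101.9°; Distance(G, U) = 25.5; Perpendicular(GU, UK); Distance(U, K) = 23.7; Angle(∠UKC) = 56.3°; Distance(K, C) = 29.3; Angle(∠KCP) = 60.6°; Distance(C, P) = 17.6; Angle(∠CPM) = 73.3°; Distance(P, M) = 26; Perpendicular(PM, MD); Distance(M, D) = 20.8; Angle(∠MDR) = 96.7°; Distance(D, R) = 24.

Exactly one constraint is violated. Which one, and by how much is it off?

Distance(D, R) = 24 — off by 6.50.

G = (0.00, 0.00) ✓; GU at -101.9° ✓; |GU| = 25.50 ✓; ∠(GU, UK) = 90.00° ✓; |UK| = 23.70 ✓; ∠UKC = 56.30° ✓; |KC| = 29.30 ✓; ∠KCP = 60.60° ✓; |CP| = 17.60 ✓; ∠CPM = 73.30° ✓; |PM| = 26.00 ✓; ∠(PM, MD) = 90.00° ✓; |MD| = 20.80 ✓; ∠MDR = 96.70° ✓; |DR| = 17.50 ✗.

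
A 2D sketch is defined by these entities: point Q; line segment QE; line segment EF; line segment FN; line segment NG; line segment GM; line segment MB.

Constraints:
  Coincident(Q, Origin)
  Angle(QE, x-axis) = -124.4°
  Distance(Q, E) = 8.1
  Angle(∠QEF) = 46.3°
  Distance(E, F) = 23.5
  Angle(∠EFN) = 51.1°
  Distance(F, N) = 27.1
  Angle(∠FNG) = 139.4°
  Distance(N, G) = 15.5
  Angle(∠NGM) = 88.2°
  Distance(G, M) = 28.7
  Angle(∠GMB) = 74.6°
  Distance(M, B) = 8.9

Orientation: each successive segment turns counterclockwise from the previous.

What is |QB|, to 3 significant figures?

13.5

Q is at the origin; QE runs at -124.4° with length 8.1, so E = (-4.58, -6.68). ∠QEF = 46.3° gives EF at 9.30° from the x-axis; with |EF| = 23.5, F = (18.6, -2.89). ∠EFN = 51.1° gives FN at 138° from the x-axis; with |FN| = 27.1, N = (-1.59, 15.2). ∠FNG = 139.4° gives NG at 179° from the x-axis; with |NG| = 15.5, G = (-17.1, 15.5). ∠NGM = 88.2° gives GM at -89.4° from the x-axis; with |GM| = 28.7, M = (-16.8, -13.2). ∠GMB = 74.6° gives MB at 16.0° from the x-axis; with |MB| = 8.9, B = (-8.23, -10.7). Then |QB| = |B − Q| = 13.5.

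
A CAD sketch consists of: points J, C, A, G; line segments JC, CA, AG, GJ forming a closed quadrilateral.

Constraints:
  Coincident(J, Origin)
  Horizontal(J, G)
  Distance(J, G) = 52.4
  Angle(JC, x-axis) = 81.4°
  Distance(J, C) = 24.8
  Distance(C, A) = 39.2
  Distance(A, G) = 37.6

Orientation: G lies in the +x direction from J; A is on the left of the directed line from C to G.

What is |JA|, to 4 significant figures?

54.66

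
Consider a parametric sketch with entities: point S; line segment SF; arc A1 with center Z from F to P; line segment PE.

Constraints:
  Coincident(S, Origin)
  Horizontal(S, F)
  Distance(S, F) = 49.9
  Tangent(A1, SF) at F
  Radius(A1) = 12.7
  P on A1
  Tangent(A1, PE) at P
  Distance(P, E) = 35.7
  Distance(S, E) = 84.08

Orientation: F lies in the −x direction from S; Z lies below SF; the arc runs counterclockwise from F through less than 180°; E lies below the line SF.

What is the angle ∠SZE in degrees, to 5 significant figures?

139.84°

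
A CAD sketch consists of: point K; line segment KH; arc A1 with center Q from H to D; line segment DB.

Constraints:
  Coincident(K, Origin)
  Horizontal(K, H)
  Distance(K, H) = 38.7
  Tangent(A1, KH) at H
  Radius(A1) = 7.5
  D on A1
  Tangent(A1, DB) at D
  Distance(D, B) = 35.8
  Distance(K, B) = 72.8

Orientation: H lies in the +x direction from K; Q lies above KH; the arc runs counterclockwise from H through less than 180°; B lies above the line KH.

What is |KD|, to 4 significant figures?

45.05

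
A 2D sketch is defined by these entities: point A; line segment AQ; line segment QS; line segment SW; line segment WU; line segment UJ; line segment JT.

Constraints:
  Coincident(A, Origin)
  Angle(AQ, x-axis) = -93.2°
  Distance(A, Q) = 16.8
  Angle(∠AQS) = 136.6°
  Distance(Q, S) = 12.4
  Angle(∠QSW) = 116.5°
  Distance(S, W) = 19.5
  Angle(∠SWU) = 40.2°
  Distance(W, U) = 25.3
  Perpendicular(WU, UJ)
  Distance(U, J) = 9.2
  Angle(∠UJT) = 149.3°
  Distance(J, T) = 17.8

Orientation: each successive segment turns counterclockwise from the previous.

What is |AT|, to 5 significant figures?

36.328

WU is perpendicular to UJ, so UJ runs at -116.50°; with |UJ| = 9.2, J = (-0.73578, -18.571). ∠UJT = 149.3° gives JT at -85.800° from the x-axis; with |JT| = 17.8, T = (0.56786, -36.323). Then |AT| = |T − A| = 36.328.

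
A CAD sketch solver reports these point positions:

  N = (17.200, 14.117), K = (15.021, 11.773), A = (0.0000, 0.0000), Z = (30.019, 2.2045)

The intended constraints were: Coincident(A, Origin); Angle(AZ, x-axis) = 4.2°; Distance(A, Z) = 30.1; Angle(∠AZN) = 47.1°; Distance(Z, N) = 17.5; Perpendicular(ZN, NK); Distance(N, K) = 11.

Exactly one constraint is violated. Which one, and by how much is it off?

Distance(N, K) = 11 — off by 7.80.

A = (0.00, 0.00) ✓; AZ at 4.200° ✓; |AZ| = 30.10 ✓; ∠AZN = 47.10° ✓; |ZN| = 17.50 ✓; ∠(ZN, NK) = 89.99° ✓; |NK| = 3.200 ✗.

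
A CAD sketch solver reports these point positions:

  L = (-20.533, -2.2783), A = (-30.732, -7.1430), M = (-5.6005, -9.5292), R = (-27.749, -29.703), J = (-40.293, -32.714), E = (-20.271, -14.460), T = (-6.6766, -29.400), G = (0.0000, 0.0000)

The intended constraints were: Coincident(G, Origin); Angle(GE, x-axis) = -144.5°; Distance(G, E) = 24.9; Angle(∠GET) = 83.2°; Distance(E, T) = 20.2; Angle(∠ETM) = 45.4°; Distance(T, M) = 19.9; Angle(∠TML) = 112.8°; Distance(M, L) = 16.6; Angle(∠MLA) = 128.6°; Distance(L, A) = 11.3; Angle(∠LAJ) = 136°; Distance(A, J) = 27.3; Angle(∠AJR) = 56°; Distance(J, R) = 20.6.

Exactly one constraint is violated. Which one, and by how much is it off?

Distance(J, R) = 20.6 — off by 7.70.

G = (0.00, 0.00) ✓; GE at -144.5° ✓; |GE| = 24.90 ✓; ∠GET = 83.20° ✓; |ET| = 20.20 ✓; ∠ETM = 45.40° ✓; |TM| = 19.90 ✓; ∠TML = 112.8° ✓; |ML| = 16.60 ✓; ∠MLA = 128.6° ✓; |LA| = 11.30 ✓; ∠LAJ = 136.0° ✓; |AJ| = 27.30 ✓; ∠AJR = 56.00° ✓; |JR| = 12.90 ✗.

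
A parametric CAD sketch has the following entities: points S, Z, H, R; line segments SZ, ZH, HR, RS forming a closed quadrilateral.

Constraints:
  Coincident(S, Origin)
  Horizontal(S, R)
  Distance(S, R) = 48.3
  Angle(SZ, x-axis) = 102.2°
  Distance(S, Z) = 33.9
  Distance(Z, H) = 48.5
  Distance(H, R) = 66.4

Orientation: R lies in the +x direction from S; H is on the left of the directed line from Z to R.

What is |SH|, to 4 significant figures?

70.74

S is at the origin; S and R share the same y with |SR| = 48.3 and R in +x, so R = (48.3, 0). SZ runs at 102.2° with |SZ| = 33.9, so Z = (-7.164, 33.13). H is determined by |ZH| = 48.5 and |HR| = 66.4 together: it lies at the intersection of circle(Z, 48.5) and circle(R, 66.4). With |ZR| = 64.61, the foot of the radical line on ZR is 16.39 from Z and the perpendicular offset is √(48.5² − 16.39²) = 45.65. Taking the left-of-ZR solution: H = (30.31, 63.92).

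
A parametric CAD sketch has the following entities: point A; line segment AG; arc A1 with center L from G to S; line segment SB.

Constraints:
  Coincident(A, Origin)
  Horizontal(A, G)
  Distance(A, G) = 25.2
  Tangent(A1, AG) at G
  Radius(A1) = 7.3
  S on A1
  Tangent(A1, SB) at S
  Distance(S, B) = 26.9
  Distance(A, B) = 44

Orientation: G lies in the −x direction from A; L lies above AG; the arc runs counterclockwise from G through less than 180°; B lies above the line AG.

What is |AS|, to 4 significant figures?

20.59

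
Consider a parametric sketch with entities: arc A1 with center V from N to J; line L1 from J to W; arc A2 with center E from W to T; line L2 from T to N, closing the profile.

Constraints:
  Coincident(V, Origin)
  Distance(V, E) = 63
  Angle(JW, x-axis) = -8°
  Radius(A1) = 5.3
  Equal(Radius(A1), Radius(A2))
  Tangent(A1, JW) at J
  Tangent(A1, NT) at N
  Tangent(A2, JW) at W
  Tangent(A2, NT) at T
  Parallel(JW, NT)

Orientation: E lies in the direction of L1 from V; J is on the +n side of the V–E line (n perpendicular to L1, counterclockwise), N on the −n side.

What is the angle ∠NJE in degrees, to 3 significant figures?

85.2°

V is at the origin and E lies 63.0 along u from V, so E = 63.0·u = (62.4, -8.77). Tangency of A1 to both parallel lines with radius 5.3 puts J and N at V ± 5.3·n: J = (0.738, 5.25), N = (-0.738, -5.25). Then cos ∠NJE = JN·JE / (|JN||JE|), giving 85.2°.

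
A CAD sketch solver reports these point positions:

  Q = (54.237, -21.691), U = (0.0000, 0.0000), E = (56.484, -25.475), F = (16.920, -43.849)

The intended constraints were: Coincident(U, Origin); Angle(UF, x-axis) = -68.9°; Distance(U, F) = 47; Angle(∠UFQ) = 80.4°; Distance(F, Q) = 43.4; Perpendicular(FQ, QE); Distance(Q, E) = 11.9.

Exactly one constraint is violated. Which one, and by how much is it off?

Distance(Q, E) = 11.9 — off by 7.50.

U = (0.00, 0.00) ✓; UF at -68.90° ✓; |UF| = 47.00 ✓; ∠UFQ = 80.40° ✓; |FQ| = 43.40 ✓; ∠(FQ, QE) = 90.00° ✓; |QE| = 4.401 ✗.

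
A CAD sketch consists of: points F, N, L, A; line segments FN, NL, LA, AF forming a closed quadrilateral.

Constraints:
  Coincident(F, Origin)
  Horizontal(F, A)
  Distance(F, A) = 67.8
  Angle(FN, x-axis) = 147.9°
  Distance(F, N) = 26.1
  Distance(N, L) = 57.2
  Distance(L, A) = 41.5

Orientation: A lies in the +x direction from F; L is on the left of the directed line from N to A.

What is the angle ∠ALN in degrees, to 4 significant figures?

133.7°

F is at the origin; F and A share the same y with |FA| = 67.8 and A in +x, so A = (67.8, 0). FN runs at 147.9° with |FN| = 26.1, so N = (-22.11, 13.87). L is determined by |NL| = 57.2 and |LA| = 41.5 together: it lies at the intersection of circle(N, 57.2) and circle(A, 41.5). With |NA| = 90.97, the foot of the radical line on NA is 54.00 from N and the perpendicular offset is √(57.2² − 54.00²) = 18.85. Taking the left-of-NA solution: L = (34.14, 24.27).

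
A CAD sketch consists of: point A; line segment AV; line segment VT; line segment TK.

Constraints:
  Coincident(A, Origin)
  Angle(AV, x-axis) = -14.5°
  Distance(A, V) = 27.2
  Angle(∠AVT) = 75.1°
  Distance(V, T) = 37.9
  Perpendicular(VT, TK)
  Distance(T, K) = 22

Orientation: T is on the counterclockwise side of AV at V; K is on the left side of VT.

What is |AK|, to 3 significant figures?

31.2

A is at the origin; AV runs at -14.5° with length 27.2, so V = 27.2·(cos -14.5°, sin -14.5°) = (26.3, -6.81). ∠AVT = 75.1°, so VT runs at -14.5° + (180° − 75.1°) = 90.4° from the x-axis; with |VT| = 37.9, T = V + 37.9·(cos 90.4°, sin 90.4°) = (26.1, 31.1). The perpendicularity gives TK at right angles to VT; with |TK| = 22.0 on the left of VT, K = T + 22.0·(-1.00, -0.00698) = (4.07, 30.9). Then |AK| = |K − A| = 31.2.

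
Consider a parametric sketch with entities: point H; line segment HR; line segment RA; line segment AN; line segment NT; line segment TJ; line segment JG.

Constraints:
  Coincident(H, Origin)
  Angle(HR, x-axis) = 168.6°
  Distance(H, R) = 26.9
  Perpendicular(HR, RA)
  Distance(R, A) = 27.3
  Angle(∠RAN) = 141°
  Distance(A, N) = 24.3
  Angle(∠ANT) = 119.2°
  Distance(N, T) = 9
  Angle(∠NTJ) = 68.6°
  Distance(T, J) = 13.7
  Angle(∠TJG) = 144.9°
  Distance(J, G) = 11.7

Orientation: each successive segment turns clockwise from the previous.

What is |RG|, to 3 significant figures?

28.9

H is at the origin; HR runs at 168.6° with length 26.9, so R = (-26.4, 5.32). The perpendicularity gives RA at right angles to HR, so RA runs at 78.6°; with |RA| = 27.3, A = (-21.0, 32.1). ∠RAN = 141.0° gives AN at 39.6° from the x-axis; with |AN| = 24.3, N = (-2.25, 47.6). ∠ANT = 119.2° gives NT at -21.2° from the x-axis; with |NT| = 9.0, T = (6.14, 44.3). ∠NTJ = 68.6° gives TJ at -133° from the x-axis; with |TJ| = 13.7, J = (-3.13, 34.2). ∠TJG = 144.9° gives JG at -168° from the x-axis; with |JG| = 11.7, G = (-14.6, 31.7). Then |RG| = |G − R| = 28.9.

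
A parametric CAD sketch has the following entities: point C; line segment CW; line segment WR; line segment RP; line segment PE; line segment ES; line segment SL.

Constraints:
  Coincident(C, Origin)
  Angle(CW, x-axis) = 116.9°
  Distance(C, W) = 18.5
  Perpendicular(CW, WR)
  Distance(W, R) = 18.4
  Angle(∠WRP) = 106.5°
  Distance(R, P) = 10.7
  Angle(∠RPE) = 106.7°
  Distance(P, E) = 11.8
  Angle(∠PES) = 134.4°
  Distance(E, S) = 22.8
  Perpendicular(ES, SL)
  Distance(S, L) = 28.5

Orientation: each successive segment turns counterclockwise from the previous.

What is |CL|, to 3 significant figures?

34.8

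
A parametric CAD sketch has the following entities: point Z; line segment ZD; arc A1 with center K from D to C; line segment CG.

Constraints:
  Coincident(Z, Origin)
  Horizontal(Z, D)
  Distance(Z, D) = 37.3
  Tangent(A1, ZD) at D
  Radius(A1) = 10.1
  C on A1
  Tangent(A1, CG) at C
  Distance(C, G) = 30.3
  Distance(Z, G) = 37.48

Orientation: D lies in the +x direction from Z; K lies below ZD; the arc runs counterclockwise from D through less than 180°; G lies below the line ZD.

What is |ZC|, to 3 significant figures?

28.7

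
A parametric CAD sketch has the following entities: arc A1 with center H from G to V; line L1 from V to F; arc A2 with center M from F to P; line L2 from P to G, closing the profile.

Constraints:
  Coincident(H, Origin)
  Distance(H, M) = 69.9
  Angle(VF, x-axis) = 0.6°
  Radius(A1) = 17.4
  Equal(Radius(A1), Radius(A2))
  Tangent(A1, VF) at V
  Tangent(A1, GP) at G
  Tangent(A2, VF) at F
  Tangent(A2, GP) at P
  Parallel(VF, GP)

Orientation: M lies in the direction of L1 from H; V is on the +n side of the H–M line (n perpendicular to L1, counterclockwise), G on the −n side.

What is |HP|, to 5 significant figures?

72.033

Tangency of A1 to both parallel lines with radius 17.4 puts V and G at H ± 17.4·n: V = (-0.18221, 17.399), G = (0.18221, -17.399). Equal radii place F and P the same way about M: F = M + 17.4·n = (69.714, 18.131), P = M − 17.4·n = (70.078, -16.667). Then |HP| = |P − H| = 72.033.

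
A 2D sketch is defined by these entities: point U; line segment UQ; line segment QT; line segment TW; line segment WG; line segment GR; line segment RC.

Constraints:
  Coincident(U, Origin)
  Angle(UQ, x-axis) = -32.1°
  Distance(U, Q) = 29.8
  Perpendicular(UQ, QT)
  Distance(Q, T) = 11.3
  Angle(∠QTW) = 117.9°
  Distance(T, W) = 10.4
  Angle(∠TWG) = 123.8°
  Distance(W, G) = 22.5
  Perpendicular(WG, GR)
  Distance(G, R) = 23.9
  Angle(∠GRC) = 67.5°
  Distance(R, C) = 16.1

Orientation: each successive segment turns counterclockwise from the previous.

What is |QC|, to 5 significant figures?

8.0988

U is at the origin; UQ runs at -32.1° with length 29.8, so Q = (25.244, -15.836). UQ ⟂ QT, so QT runs at 57.900°; with |QT| = 11.3, T = (31.249, -6.2632). ∠QTW = 117.9° gives TW at 120.00° from the x-axis; with |TW| = 10.4, W = (26.049, 2.7435). ∠TWG = 123.8° gives WG at 176.20° from the x-axis; with |WG| = 22.5, G = (3.5985, 4.2346). WG is perpendicular to GR, so GR runs at -93.800°; with |GR| = 23.9, R = (2.0146, -19.613). ∠GRC = 67.5° gives RC at 18.700° from the x-axis; with |RC| = 16.1, C = (17.265, -14.451). Then |QC| = |C − Q| = 8.0988.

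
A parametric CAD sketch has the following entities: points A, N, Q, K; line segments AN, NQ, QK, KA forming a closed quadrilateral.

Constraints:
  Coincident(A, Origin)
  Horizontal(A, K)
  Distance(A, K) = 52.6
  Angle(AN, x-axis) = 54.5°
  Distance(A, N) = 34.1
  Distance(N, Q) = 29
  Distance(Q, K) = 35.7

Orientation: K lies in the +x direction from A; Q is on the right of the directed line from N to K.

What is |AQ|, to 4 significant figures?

16.95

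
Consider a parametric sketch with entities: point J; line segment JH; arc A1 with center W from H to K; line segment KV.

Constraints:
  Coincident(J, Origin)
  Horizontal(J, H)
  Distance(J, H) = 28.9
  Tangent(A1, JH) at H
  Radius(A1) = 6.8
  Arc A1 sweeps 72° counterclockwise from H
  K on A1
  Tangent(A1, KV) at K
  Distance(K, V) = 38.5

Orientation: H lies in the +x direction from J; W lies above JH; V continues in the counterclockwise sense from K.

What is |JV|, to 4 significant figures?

62.78

On A1, H sits at bearing -90° from W; a 72° counterclockwise sweep puts K at bearing -18°, so K = W + 6.8·(cos -18°, sin -18°) = (35.37, 4.699). The tangent condition forces WK to be normal to KV, so KV runs along (−sin -18°, cos -18°); with |KV| = 38.5, V = (47.26, 41.31). Then |JV| = |V − J| = 62.78.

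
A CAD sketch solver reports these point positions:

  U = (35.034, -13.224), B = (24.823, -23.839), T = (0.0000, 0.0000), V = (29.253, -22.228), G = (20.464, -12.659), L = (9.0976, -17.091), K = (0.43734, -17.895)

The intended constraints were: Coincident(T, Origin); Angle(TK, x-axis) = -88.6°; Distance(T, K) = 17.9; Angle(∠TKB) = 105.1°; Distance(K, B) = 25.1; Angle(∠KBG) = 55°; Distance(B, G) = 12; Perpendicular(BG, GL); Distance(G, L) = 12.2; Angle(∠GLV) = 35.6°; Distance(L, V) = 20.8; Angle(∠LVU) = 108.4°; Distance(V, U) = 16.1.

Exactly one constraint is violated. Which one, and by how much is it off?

Distance(V, U) = 16.1 — off by 5.40.

T = (0.00, 0.00) ✓; TK at -88.60° ✓; |TK| = 17.90 ✓; ∠TKB = 105.1° ✓; |KB| = 25.10 ✓; ∠KBG = 55.00° ✓; |BG| = 12.00 ✓; ∠(BG, GL) = 90.00° ✓; |GL| = 12.20 ✓; ∠GLV = 35.60° ✓; |LV| = 20.80 ✓; ∠LVU = 108.4° ✓; |VU| = 10.70 ✗.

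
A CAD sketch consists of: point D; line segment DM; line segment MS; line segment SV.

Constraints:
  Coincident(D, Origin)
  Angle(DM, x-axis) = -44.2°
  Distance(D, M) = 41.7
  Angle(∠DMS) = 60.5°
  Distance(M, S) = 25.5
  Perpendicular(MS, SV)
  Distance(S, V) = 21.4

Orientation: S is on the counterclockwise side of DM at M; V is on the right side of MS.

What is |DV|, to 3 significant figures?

57.9

∠DMS = 60.5°, so MS runs at -44.2° + (180° − 60.5°) = 75.3° from the x-axis; with |MS| = 25.5, S = M + 25.5·(cos 75.3°, sin 75.3°) = (36.4, -4.41). The perpendicularity gives SV at right angles to MS; with |SV| = 21.4 on the right of MS, V = S + 21.4·(0.967, -0.254) = (57.1, -9.84). Then |DV| = |V − D| = 57.9.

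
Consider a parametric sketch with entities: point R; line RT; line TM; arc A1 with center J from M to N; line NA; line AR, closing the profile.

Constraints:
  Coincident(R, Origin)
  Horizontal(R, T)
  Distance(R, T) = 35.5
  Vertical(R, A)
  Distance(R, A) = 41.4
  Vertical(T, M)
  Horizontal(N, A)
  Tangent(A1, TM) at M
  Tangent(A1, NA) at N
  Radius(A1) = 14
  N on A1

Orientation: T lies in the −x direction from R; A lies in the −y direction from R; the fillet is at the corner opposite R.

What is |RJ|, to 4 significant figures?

34.83

RA is vertical with |RA| = 41.4 and A on the −y side, so A = (0.000, -41.40). The virtual corner opposite R is at (-35.50, -41.40). A1 meets TM tangentially, so JM is at right angles to TM and A1 meets NA tangentially, so JN is at right angles to NA, with radius 14.0, so the center J sits 14.0 in from both sides at J = (-21.50, -27.40). Then |RJ| = |J − R| = 34.83.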